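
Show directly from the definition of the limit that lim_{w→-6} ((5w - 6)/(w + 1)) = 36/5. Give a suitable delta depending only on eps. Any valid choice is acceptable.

delta = min(5/2, (25/22)eps)

Suppose eps > 0. We want delta > 0 with 0 < |w + 6| < delta ⇒ |(5w - 6)/(w + 1) − (36/5)| < eps.
Combining over a common denominator, (5w - 6)/(w + 1) − (36/5) = [(5w - 6)·(-5) − (-36)·(w + 1)] / [(-5)·(w + 1)] = 11(w + 6) / ((-5)(w + 1)).
So |(5w - 6)/(w + 1) − (36/5)| = 11|w + 6| / (5·|w + 1|).
Restrict delta ≤ 5/2. Then |w + 6| < 5/2 gives |w + 1| = |(w + 6) + (-5)| ≥ 5 − 5/2 = 5/2.
Hence |(5w - 6)/(w + 1) − (36/5)| < 11|w + 6|/(5·(5/2)) = (22/25)|w + 6|, which is < eps once |w + 6| < (25/22)eps.
Take delta = min(5/2, (25/22)eps). Then 0 < |w + 6| < delta forces both bounds, so |(5w - 6)/(w + 1) − (36/5)| < eps.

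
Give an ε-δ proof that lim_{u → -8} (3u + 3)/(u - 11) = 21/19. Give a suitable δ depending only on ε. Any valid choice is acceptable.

δ = min(19/2, (361/72)ε)

Suppose ε > 0. We want δ > 0 with 0 < |u + 8| < δ ⇒ |(3u + 3)/(u - 11) − (21/19)| < ε.
Combining over a common denominator, (3u + 3)/(u - 11) − (21/19) = [(3u + 3)·(-19) − (-21)·(u - 11)] / [(-19)·(u - 11)] = -36(u + 8) / ((-19)(u - 11)).
So |(3u + 3)/(u - 11) − (21/19)| = 36|u + 8| / (19·|u − 11|).
Restrict δ ≤ 19/2. Then |u + 8| < 19/2 gives |u − 11| = |(u + 8) + (-19)| ≥ 19 − 19/2 = 19/2.
Hence |(3u + 3)/(u - 11) − (21/19)| < 36|u + 8|/(19·(19/2)) = (72/361)|u + 8|, which is < ε once |u + 8| < (361/72)ε.
Take δ = min(19/2, (361/72)ε). Then 0 < |u + 8| < δ forces both bounds, so |(3u + 3)/(u - 11) − (21/19)| < ε.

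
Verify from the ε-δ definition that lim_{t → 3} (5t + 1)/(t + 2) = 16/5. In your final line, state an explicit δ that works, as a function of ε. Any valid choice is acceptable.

Suppose ε > 0. We want δ > 0 with 0 < |t − 3| < δ ⇒ |(5t + 1)/(t + 2) − (16/5)| < ε.
Combining over a common denominator, (5t + 1)/(t + 2) − (16/5) = [(5t + 1)·5 − 16·(t + 2)] / [5·(t + 2)] = 9(t − 3) / (5(t + 2)).
So |(5t + 1)/(t + 2) − (16/5)| = 9|t − 3| / (5·|t + 2|).
Restrict δ ≤ 5/2. Then |t − 3| < 5/2 gives |t + 2| = |(t − 3) + 5| ≥ 5 − 5/2 = 5/2.
Hence |(5t + 1)/(t + 2) − (16/5)| < 9|t − 3|/(5·(5/2)) = (18/25)|t − 3|, which is < ε once |t − 3| < (25/18)ε.
Take δ = min(5/2, (25/18)ε). Then 0 < |t − 3| < δ forces both bounds, so |(5t + 1)/(t + 2) − (16/5)| < ε.

δ = min(5/2, (25/18)ε)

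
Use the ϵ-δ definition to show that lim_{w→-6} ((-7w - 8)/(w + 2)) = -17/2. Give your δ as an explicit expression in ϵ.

δ = min(2, (4/3)ϵ)

Fix ϵ > 0. We want δ > 0 with 0 < |w + 6| < δ ⇒ |(-7w - 8)/(w + 2) + 17/2| < ϵ.
Combining over a common denominator, (-7w - 8)/(w + 2) + 17/2 = [(-7w - 8)·(-4) − 34·(w + 2)] / [(-4)·(w + 2)] = -6(w + 6) / ((-4)(w + 2)).
So |(-7w - 8)/(w + 2) + 17/2| = 6|w + 6| / (4·|w + 2|).
Restrict δ ≤ 2. Then |w + 6| < 2 gives |w + 2| = |(w + 6) + (-4)| ≥ 4 − 2 = 2.
Hence |(-7w - 8)/(w + 2) + 17/2| < 6|w + 6|/(4·2) = (3/4)|w + 6|, which is < ϵ once |w + 6| < (4/3)ϵ.
Take δ = min(2, (4/3)ϵ). Then 0 < |w + 6| < δ forces both bounds, so |(-7w - 8)/(w + 2) + 17/2| < ϵ.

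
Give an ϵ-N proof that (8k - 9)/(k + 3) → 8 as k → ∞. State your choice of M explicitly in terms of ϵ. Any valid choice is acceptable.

Fix ϵ > 0. For k ≥ 1, |(8k - 9)/(k + 3) − 8| = |-33|/((k + 3)) = 33/((k + 3)).
Since k + 3 ≥ k for k ≥ 1, this is ≤ 33/(k) = 33/k.
So |(8k - 9)/(k + 3) − 8| < ϵ whenever k > 33/ϵ.
Take M = 33/ϵ. If k > M then |(8k - 9)/(k + 3) − 8| ≤ 33/k < ϵ.

M = 33/ϵ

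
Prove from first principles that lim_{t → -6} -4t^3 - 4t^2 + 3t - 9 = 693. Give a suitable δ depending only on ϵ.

Let ϵ > 0 be given. We want δ > 0 such that 0 < |t + 6| < δ implies |(-4t^3 - 4t^2 + 3t - 9) − 693| < ϵ.
(-4t^3 - 4t^2 + 3t - 9) − 693 = -4t^3 - 4t^2 + 3t - 702 = (t + 6)(-4t^2 + 20t - 117).
So |(-4t^3 - 4t^2 + 3t - 9) − 693| = |t + 6|·|-4t^2 + 20t - 117|.
Require δ ≤ 2. Then |t + 6| < 2 gives |t| < 8, and by the triangle inequality |-4t^2 + 20t - 117| ≤ 4·8^2 + 20·8 + 117 = 533.
Hence |(-4t^3 - 4t^2 + 3t - 9) − 693| ≤ 533|t + 6| < ϵ provided |t + 6| < ϵ/533.
Take δ = min(2, ϵ/533). Then 0 < |t + 6| < δ gives both |t + 6| < 2 and |t + 6| < ϵ/533, so |(-4t^3 - 4t^2 + 3t - 9) − 693| < ϵ.

δ = min(2, ϵ/533)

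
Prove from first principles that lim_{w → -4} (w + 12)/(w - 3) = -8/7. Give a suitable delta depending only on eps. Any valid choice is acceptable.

delta = min(7/2, (49/30)eps)

Let eps > 0. We want delta > 0 with 0 < |w + 4| < delta ⇒ |(w + 12)/(w - 3) + 8/7| < eps.
Combining over a common denominator, (w + 12)/(w - 3) + 8/7 = [(w + 12)·(-7) − 8·(w - 3)] / [(-7)·(w - 3)] = -15(w + 4) / ((-7)(w - 3)).
So |(w + 12)/(w - 3) + 8/7| = 15|w + 4| / (7·|w − 3|).
Require delta ≤ 7/2, so |w − 3| ≥ |-7| − |w + 4| > 7 − 7/2 = 7/2.
Hence |(w + 12)/(w - 3) + 8/7| < 15|w + 4|/(7·(7/2)) = (30/49)|w + 4|, which is < eps once |w + 4| < (49/30)eps.
Take delta = min(7/2, (49/30)eps). Then 0 < |w + 4| < delta forces both bounds, so |(w + 12)/(w - 3) + 8/7| < eps.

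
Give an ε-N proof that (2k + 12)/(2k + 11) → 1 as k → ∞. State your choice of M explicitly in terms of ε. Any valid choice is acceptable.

Fix ε > 0. For k ≥ 1, |(2k + 12)/(2k + 11) − 1| = |2|/(2(2k + 11)) = 2/(2(2k + 11)).
Since 2k + 11 ≥ 2k for k ≥ 1, this is ≤ 2/(2·2k) = (1/2)/k.
So |(2k + 12)/(2k + 11) − 1| < ε whenever k > (1/2)/ε.
Take M = (1/2)/ε. If k > M then |(2k + 12)/(2k + 11) − 1| ≤ (1/2)/k < ε.

M = (1/2)/ε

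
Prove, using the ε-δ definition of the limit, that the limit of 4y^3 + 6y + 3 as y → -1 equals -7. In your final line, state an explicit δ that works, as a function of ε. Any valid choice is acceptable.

δ = min(1, ε/34)

Suppose ε > 0. We want δ > 0 such that 0 < |y + 1| < δ implies |(4y^3 + 6y + 3) + 7| < ε.
(4y^3 + 6y + 3) + 7 = 4y^3 + 6y + 10 = (y + 1)(4y^2 - 4y + 10).
So |(4y^3 + 6y + 3) + 7| = |y + 1|·|4y^2 - 4y + 10|.
Assume first that |y + 1| < 1, so |y| < 2. Then |4y^2 - 4y + 10| ≤ 4·2^2 + 4·2 + 10 = 34.
Hence |(4y^3 + 6y + 3) + 7| ≤ 34|y + 1| < ε provided |y + 1| < ε/34.
Take δ = min(1, ε/34). Then 0 < |y + 1| < δ gives both |y + 1| < 1 and |y + 1| < ε/34, so |(4y^3 + 6y + 3) + 7| < ε.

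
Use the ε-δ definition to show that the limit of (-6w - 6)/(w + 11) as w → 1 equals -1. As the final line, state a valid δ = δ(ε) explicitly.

δ = min(6, (6/5)ε)

Suppose ε > 0. We want δ > 0 with 0 < |w − 1| < δ ⇒ |(-6w - 6)/(w + 11) + 1| < ε.
Combining over a common denominator, (-6w - 6)/(w + 11) + 1 = [(-6w - 6)·12 − (-12)·(w + 11)] / [12·(w + 11)] = -60(w − 1) / (12(w + 11)).
So |(-6w - 6)/(w + 11) + 1| = 60|w − 1| / (12·|w + 11|).
Restrict δ ≤ 6. Then |w − 1| < 6 gives |w + 11| = |(w − 1) + 12| ≥ 12 − 6 = 6.
Hence |(-6w - 6)/(w + 11) + 1| < 60|w − 1|/(12·6) = (5/6)|w − 1|, which is < ε once |w − 1| < (6/5)ε.
Take δ = min(6, (6/5)ε). Then 0 < |w − 1| < δ forces both bounds, so |(-6w - 6)/(w + 11) + 1| < ε.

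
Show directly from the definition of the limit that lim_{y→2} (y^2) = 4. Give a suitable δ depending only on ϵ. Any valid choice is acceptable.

δ = min(2, ϵ/6)

Let ϵ > 0 be given. We seek δ > 0 with 0 < |y − 2| < δ ⇒ |y^2 − 4| < ϵ.
Factor: y^2 − 4 = (y − 2)(y + 2), so |y^2 − 4| = |y − 2|·|y + 2|.
Restrict δ ≤ 2. Then |y − 2| < 2 gives |y| < 4, so by the triangle inequality |y + 2| ≤ 4 + 2 = 6.
Hence |y^2 − 4| ≤ 6|y − 2|, which is < ϵ once |y − 2| < ϵ/6.
Take δ = min(2, ϵ/6). If 0 < |y − 2| < δ then both bounds hold and |y^2 − 4| ≤ 6|y − 2| < 6·(ϵ/6) = ϵ.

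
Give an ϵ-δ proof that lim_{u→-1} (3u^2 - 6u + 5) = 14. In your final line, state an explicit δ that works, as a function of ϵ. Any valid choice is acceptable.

δ = min(2, ϵ/18)

Let ϵ > 0. We want δ > 0 such that 0 < |u + 1| < δ implies |(3u^2 - 6u + 5) − 14| < ϵ.
(3u^2 - 6u + 5) − 14 = 3u^2 - 6u - 9 = (u + 1)(3u - 9).
So |(3u^2 - 6u + 5) − 14| = |u + 1|·|3u - 9|.
Require δ ≤ 2. Then |u + 1| < 2 gives |u| < 3, and by the triangle inequality |3u - 9| ≤ 3·3 + 9 = 18.
Hence |(3u^2 - 6u + 5) − 14| ≤ 18|u + 1| < ϵ provided |u + 1| < ϵ/18.
Take δ = min(2, ϵ/18). Then 0 < |u + 1| < δ gives both |u + 1| < 2 and |u + 1| < ϵ/18, so |(3u^2 - 6u + 5) − 14| < ϵ.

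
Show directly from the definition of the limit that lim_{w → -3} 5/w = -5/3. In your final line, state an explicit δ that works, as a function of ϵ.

Fix ϵ > 0. We seek δ > 0 such that 0 < |w + 3| < δ implies |5/w + 5/3| < ϵ.
|5/w + 5/3| = 5·|-3 − w|/(3·|w|) = 5|w + 3|/(3|w|).
Restrict δ ≤ 3/2. Then |w + 3| < 3/2 gives |w| > 3/2, so 3|w| > 9/2.
Then |5/w + 5/3| < 5|w + 3|/(9/2), which is < ϵ when |w + 3| < (9/10)ϵ.
Take δ = min(3/2, (9/10)ϵ). Then 0 < |w + 3| < δ gives both |w + 3| < 3/2 and |w + 3| < (9/10)ϵ, so |5/w + 5/3| < ϵ.

δ = min(3/2, (9/10)ϵ)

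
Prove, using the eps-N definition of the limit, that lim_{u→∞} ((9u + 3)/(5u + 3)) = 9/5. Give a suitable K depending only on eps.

Suppose eps > 0. We seek K > 0 such that u > K implies |(9u + 3)/(5u + 3) − (9/5)| < eps.
(9u + 3)/(5u + 3) − (9/5) = (5(9u + 3) − 9(5u + 3)) / (5(5u + 3)) = -12/(5(5u + 3)).
For u > 0 we have 5u + 3 > 5u, so |(9u + 3)/(5u + 3) − (9/5)| = 12/(5(5u + 3)) < 12/(5·5u) = (12/25)/u.
Thus |(9u + 3)/(5u + 3) − (9/5)| < eps whenever u > (12/25)/eps.
Take K = (12/25)/eps. If u > K then |(9u + 3)/(5u + 3) − (9/5)| < (12/25)/u < eps.

K = (12/25)/eps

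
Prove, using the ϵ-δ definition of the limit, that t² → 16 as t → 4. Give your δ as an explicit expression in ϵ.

Suppose ϵ > 0. We seek δ > 0 with 0 < |t − 4| < δ ⇒ |t² − 16| < ϵ.
Factor: t² − 16 = (t − 4)(t + 4), so |t² − 16| = |t − 4|·|t + 4|.
Restrict δ ≤ 2. Then |t − 4| < 2 gives |t| < 6, so by the triangle inequality |t + 4| ≤ 6 + 4 = 10.
Hence |t² − 16| ≤ 10|t − 4|, which is < ϵ once |t − 4| < ϵ/10.
Take δ = min(2, ϵ/10). If 0 < |t − 4| < δ then both bounds hold and |t² − 16| ≤ 10|t − 4| < 10·(ϵ/10) = ϵ.

δ = min(2, ϵ/10)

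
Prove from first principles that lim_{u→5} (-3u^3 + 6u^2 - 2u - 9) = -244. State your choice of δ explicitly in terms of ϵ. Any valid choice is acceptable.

Suppose ϵ > 0. We want δ > 0 such that 0 < |u − 5| < δ implies |(-3u^3 + 6u^2 - 2u - 9) + 244| < ϵ.
(-3u^3 + 6u^2 - 2u - 9) + 244 = -3u^3 + 6u^2 - 2u + 235 = (u − 5)(-3u^2 - 9u - 47).
So |(-3u^3 + 6u^2 - 2u - 9) + 244| = |u − 5|·|-3u^2 - 9u - 47|.
Require δ ≤ 2. Then |u − 5| < 2 gives |u| < 7, and by the triangle inequality |-3u^2 - 9u - 47| ≤ 3·7^2 + 9·7 + 47 = 257.
Hence |(-3u^3 + 6u^2 - 2u - 9) + 244| ≤ 257|u − 5| < ϵ provided |u − 5| < ϵ/257.
Choosing δ = min(2, ϵ/257) ensures both conditions, hence |(-3u^3 + 6u^2 - 2u - 9) + 244| < ϵ.

δ = min(2, ϵ/257)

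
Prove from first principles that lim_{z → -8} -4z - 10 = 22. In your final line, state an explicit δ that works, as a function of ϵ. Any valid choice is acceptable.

Suppose ϵ > 0. We need δ > 0 so that 0 < |z + 8| < δ implies |(-4z - 10) − 22| < ϵ.
|(-4z - 10) − 22| = |-4z - 32| = 4|z + 8|.
So 4|z + 8| < ϵ exactly when |z + 8| < ϵ/4.
Choosing δ = ϵ/4 gives |(-4z - 10) − 22| = 4|z + 8| < ϵ whenever |z + 8| < δ.

δ = ϵ/4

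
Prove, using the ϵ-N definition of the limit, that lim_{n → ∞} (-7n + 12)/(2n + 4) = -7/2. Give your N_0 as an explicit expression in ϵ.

Suppose ϵ > 0. For n ≥ 1, |(-7n + 12)/(2n + 4) + 7/2| = |52|/(2(2n + 4)) = 52/(2(2n + 4)).
Since 2n + 4 ≥ 2n for n ≥ 1, this is ≤ 52/(2·2n) = 13/n.
So |(-7n + 12)/(2n + 4) + 7/2| < ϵ whenever n > 13/ϵ.
Take N_0 = 13/ϵ. If n > N_0 then |(-7n + 12)/(2n + 4) + 7/2| ≤ 13/n < ϵ.

N_0 = 13/ϵ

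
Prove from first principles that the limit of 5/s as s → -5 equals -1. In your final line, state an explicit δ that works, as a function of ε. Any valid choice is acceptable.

Suppose ε > 0. We seek δ > 0 such that 0 < |s + 5| < δ implies |5/s + 1| < ε.
|5/s + 1| = 5·|-5 − s|/(5·|s|) = 5|s + 5|/(5|s|).
Require δ ≤ 5/2 so that |s| > 5 − 5/2 = 5/2, hence 5|s| > 25/2.
Then |5/s + 1| < 5|s + 5|/(25/2), which is < ε when |s + 5| < (5/2)ε.
Take δ = min(5/2, (5/2)ε). Then 0 < |s + 5| < δ gives both |s + 5| < 5/2 and |s + 5| < (5/2)ε, so |5/s + 1| < ε.

δ = min(5/2, (5/2)ε)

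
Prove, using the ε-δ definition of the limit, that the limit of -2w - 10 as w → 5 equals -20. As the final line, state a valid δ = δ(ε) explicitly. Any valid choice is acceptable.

Fix ε > 0. We need δ > 0 so that 0 < |w − 5| < δ implies |(-2w - 10) + 20| < ε.
|(-2w - 10) + 20| = |-2w + 10| = 2|w − 5|.
So 2|w − 5| < ε exactly when |w − 5| < ε/2.
Take δ = ε/2. If 0 < |w − 5| < δ then |(-2w - 10) + 20| = 2|w − 5| < 2·(ε/2) = ε.

δ = ε/2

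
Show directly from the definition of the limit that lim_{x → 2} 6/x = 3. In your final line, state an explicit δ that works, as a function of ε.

δ = min(1, (1/3)ε)

Let ε > 0 be given. We seek δ > 0 such that 0 < |x − 2| < δ implies |6/x − 3| < ε.
|6/x − 3| = 6·|2 − x|/(2·|x|) = 6|x − 2|/(2|x|).
Require δ ≤ 1 so that |x| > 2 − 1 = 1, hence 2|x| > 2.
Then |6/x − 3| < 6|x − 2|/2, which is < ε when |x − 2| < (1/3)ε.
Take δ = min(1, (1/3)ε). Then 0 < |x − 2| < δ gives both |x − 2| < 1 and |x − 2| < (1/3)ε, so |6/x − 3| < ε.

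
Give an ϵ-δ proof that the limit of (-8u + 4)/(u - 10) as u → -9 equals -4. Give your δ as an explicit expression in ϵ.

Let ϵ > 0. We want δ > 0 with 0 < |u + 9| < δ ⇒ |(-8u + 4)/(u - 10) + 4| < ϵ.
Combining over a common denominator, (-8u + 4)/(u - 10) + 4 = [(-8u + 4)·(-19) − 76·(u - 10)] / [(-19)·(u - 10)] = 76(u + 9) / ((-19)(u - 10)).
So |(-8u + 4)/(u - 10) + 4| = 76|u + 9| / (19·|u − 10|).
Restrict δ ≤ 19/2. Then |u + 9| < 19/2 gives |u − 10| = |(u + 9) + (-19)| ≥ 19 − 19/2 = 19/2.
Hence |(-8u + 4)/(u - 10) + 4| < 76|u + 9|/(19·(19/2)) = (8/19)|u + 9|, which is < ϵ once |u + 9| < (19/8)ϵ.
Take δ = min(19/2, (19/8)ϵ). Then 0 < |u + 9| < δ forces both bounds, so |(-8u + 4)/(u - 10) + 4| < ϵ.

δ = min(19/2, (19/8)ϵ)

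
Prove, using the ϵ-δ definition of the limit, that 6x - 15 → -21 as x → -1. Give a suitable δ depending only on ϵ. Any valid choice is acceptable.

Let ϵ > 0. We need δ > 0 so that 0 < |x + 1| < δ implies |(6x - 15) + 21| < ϵ.
Since (6x - 15) + 21 = 6(x + 1), we have |(6x - 15) + 21| = 6|x + 1|.
So 6|x + 1| < ϵ exactly when |x + 1| < ϵ/6.
Take δ = ϵ/6. If 0 < |x + 1| < δ then |(6x - 15) + 21| = 6|x + 1| < 6·(ϵ/6) = ϵ.

δ = ϵ/6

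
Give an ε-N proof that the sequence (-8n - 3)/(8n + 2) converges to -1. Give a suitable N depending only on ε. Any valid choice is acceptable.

N = (1/8)/ε

Fix ε > 0. For n ≥ 1, |(-8n - 3)/(8n + 2) + 1| = |-8|/(8(8n + 2)) = 8/(8(8n + 2)).
Since 8n + 2 ≥ 8n for n ≥ 1, this is ≤ 8/(8·8n) = (1/8)/n.
So |(-8n - 3)/(8n + 2) + 1| < ε whenever n > (1/8)/ε.
Take N = (1/8)/ε. If n > N then |(-8n - 3)/(8n + 2) + 1| ≤ (1/8)/n < ε.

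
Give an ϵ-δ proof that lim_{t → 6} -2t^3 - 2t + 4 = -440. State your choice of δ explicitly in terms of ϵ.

δ = min(2, ϵ/298)

Suppose ϵ > 0. We want δ > 0 such that 0 < |t − 6| < δ implies |(-2t^3 - 2t + 4) + 440| < ϵ.
(-2t^3 - 2t + 4) + 440 = -2t^3 - 2t + 444 = (t − 6)(-2t^2 - 12t - 74).
So |(-2t^3 - 2t + 4) + 440| = |t − 6|·|-2t^2 - 12t - 74|.
Assume first that |t − 6| < 2, so |t| < 8. Then |-2t^2 - 12t - 74| ≤ 2·8^2 + 12·8 + 74 = 298.
Hence |(-2t^3 - 2t + 4) + 440| ≤ 298|t − 6| < ϵ provided |t − 6| < ϵ/298.
Take δ = min(2, ϵ/298). Then 0 < |t − 6| < δ gives both |t − 6| < 2 and |t − 6| < ϵ/298, so |(-2t^3 - 2t + 4) + 440| < ϵ.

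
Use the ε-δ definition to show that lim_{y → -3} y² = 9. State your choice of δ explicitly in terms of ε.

δ = min(1, ε/7)

Suppose ε > 0. We seek δ > 0 with 0 < |y + 3| < δ ⇒ |y² − 9| < ε.
Factor: y² − 9 = (y + 3)(y - 3), so |y² − 9| = |y + 3|·|y - 3|.
Restrict δ ≤ 1. Then |y + 3| < 1 gives |y| < 4, so by the triangle inequality |y - 3| ≤ 4 + 3 = 7.
Hence |y² − 9| ≤ 7|y + 3|, which is < ε once |y + 3| < ε/7.
Take δ = min(1, ε/7). If 0 < |y + 3| < δ then both bounds hold and |y² − 9| ≤ 7|y + 3| < 7·(ε/7) = ε.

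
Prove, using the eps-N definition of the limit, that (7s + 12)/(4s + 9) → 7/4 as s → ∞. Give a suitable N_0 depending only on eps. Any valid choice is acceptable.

Suppose eps > 0. We seek N_0 > 0 such that s > N_0 implies |(7s + 12)/(4s + 9) − (7/4)| < eps.
(7s + 12)/(4s + 9) − (7/4) = (4(7s + 12) − 7(4s + 9)) / (4(4s + 9)) = -15/(4(4s + 9)).
For s > 0 we have 4s + 9 > 4s, so |(7s + 12)/(4s + 9) − (7/4)| = 15/(4(4s + 9)) < 15/(4·4s) = (15/16)/s.
Thus |(7s + 12)/(4s + 9) − (7/4)| < eps whenever s > (15/16)/eps.
Take N_0 = (15/16)/eps. If s > N_0 then |(7s + 12)/(4s + 9) − (7/4)| < (15/16)/s < eps.

N_0 = (15/16)/eps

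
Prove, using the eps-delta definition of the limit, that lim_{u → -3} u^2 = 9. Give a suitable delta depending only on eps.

delta = min(2, eps/8)

Fix eps > 0. We seek delta > 0 with 0 < |u + 3| < delta ⇒ |u^2 − 9| < eps.
Factor: u^2 − 9 = (u + 3)(u - 3), so |u^2 − 9| = |u + 3|·|u - 3|.
Impose delta ≤ 2 so that |u| < 5; then |u - 3| ≤ 8.
Hence |u^2 − 9| ≤ 8|u + 3|, which is < eps once |u + 3| < eps/8.
Take delta = min(2, eps/8). If 0 < |u + 3| < delta then both bounds hold and |u^2 − 9| ≤ 8|u + 3| < 8·(eps/8) = eps.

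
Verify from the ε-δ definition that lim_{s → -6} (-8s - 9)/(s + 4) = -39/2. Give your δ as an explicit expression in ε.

δ = min(1, (2/23)ε)

Let ε > 0. We want δ > 0 with 0 < |s + 6| < δ ⇒ |(-8s - 9)/(s + 4) + 39/2| < ε.
Combining over a common denominator, (-8s - 9)/(s + 4) + 39/2 = [(-8s - 9)·(-2) − 39·(s + 4)] / [(-2)·(s + 4)] = -23(s + 6) / ((-2)(s + 4)).
So |(-8s - 9)/(s + 4) + 39/2| = 23|s + 6| / (2·|s + 4|).
Require δ ≤ 1, so |s + 4| ≥ |-2| − |s + 6| > 2 − 1 = 1.
Hence |(-8s - 9)/(s + 4) + 39/2| < 23|s + 6|/(2·1) = (23/2)|s + 6|, which is < ε once |s + 6| < (2/23)ε.
Take δ = min(1, (2/23)ε). Then 0 < |s + 6| < δ forces both bounds, so |(-8s - 9)/(s + 4) + 39/2| < ε.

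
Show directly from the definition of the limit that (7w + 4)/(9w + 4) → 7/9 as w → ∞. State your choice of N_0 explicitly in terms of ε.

Fix ε > 0. We seek N_0 > 0 such that w > N_0 implies |(7w + 4)/(9w + 4) − (7/9)| < ε.
(7w + 4)/(9w + 4) − (7/9) = (9(7w + 4) − 7(9w + 4)) / (9(9w + 4)) = 8/(9(9w + 4)).
For w > 0 we have 9w + 4 > 9w, so |(7w + 4)/(9w + 4) − (7/9)| = 8/(9(9w + 4)) < 8/(9·9w) = (8/81)/w.
Thus |(7w + 4)/(9w + 4) − (7/9)| < ε whenever w > (8/81)/ε.
Take N_0 = (8/81)/ε. If w > N_0 then |(7w + 4)/(9w + 4) − (7/9)| < (8/81)/w < ε.

N_0 = (8/81)/ε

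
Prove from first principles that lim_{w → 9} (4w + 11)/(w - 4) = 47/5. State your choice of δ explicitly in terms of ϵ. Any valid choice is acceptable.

δ = min(5/2, (25/54)ϵ)

Fix ϵ > 0. We want δ > 0 with 0 < |w − 9| < δ ⇒ |(4w + 11)/(w - 4) − (47/5)| < ϵ.
Combining over a common denominator, (4w + 11)/(w - 4) − (47/5) = [(4w + 11)·5 − 47·(w - 4)] / [5·(w - 4)] = -27(w − 9) / (5(w - 4)).
So |(4w + 11)/(w - 4) − (47/5)| = 27|w − 9| / (5·|w − 4|).
Require δ ≤ 5/2, so |w − 4| ≥ |5| − |w − 9| > 5 − 5/2 = 5/2.
Hence |(4w + 11)/(w - 4) − (47/5)| < 27|w − 9|/(5·(5/2)) = (54/25)|w − 9|, which is < ϵ once |w − 9| < (25/54)ϵ.
Take δ = min(5/2, (25/54)ϵ). Then 0 < |w − 9| < δ forces both bounds, so |(4w + 11)/(w - 4) − (47/5)| < ϵ.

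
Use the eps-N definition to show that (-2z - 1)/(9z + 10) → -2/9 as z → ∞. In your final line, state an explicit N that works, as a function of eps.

Fix eps > 0. We seek N > 0 such that z > N implies |(-2z - 1)/(9z + 10) + 2/9| < eps.
(-2z - 1)/(9z + 10) + 2/9 = (9(-2z - 1) − (-2)(9z + 10)) / (9(9z + 10)) = 11/(9(9z + 10)).
For z > 0 we have 9z + 10 > 9z, so |(-2z - 1)/(9z + 10) + 2/9| = 11/(9(9z + 10)) < 11/(9·9z) = (11/81)/z.
Thus |(-2z - 1)/(9z + 10) + 2/9| < eps whenever z > (11/81)/eps.
Take N = (11/81)/eps. If z > N then |(-2z - 1)/(9z + 10) + 2/9| < (11/81)/z < eps.

N = (11/81)/eps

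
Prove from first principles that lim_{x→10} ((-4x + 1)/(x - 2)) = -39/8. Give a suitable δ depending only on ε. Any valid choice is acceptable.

Suppose ε > 0. We want δ > 0 with 0 < |x − 10| < δ ⇒ |(-4x + 1)/(x - 2) + 39/8| < ε.
Combining over a common denominator, (-4x + 1)/(x - 2) + 39/8 = [(-4x + 1)·8 − (-39)·(x - 2)] / [8·(x - 2)] = 7(x − 10) / (8(x - 2)).
So |(-4x + 1)/(x - 2) + 39/8| = 7|x − 10| / (8·|x − 2|).
Require δ ≤ 4, so |x − 2| ≥ |8| − |x − 10| > 8 − 4 = 4.
Hence |(-4x + 1)/(x - 2) + 39/8| < 7|x − 10|/(8·4) = (7/32)|x − 10|, which is < ε once |x − 10| < (32/7)ε.
Take δ = min(4, (32/7)ε). Then 0 < |x − 10| < δ forces both bounds, so |(-4x + 1)/(x - 2) + 39/8| < ε.

δ = min(4, (32/7)ε)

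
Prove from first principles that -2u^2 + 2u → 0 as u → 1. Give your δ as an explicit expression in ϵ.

Let ϵ > 0. We want δ > 0 such that 0 < |u − 1| < δ implies |(-2u^2 + 2u)| < ϵ.
(-2u^2 + 2u) = -2u^2 + 2u = (u − 1)(-2u).
So |(-2u^2 + 2u)| = |u − 1|·|-2u|.
Require δ ≤ 1. Then |u − 1| < 1 gives |u| < 2, and by the triangle inequality |-2u| ≤ 2·2 = 4.
Hence |(-2u^2 + 2u)| ≤ 4|u − 1| < ϵ provided |u − 1| < ϵ/4.
Take δ = min(1, ϵ/4). Then 0 < |u − 1| < δ gives both |u − 1| < 1 and |u − 1| < ϵ/4, so |(-2u^2 + 2u)| < ϵ.

δ = min(1, ϵ/4)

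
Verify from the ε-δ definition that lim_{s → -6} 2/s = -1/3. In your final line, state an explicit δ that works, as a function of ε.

δ = min(3, 9ε)

Let ε > 0. We seek δ > 0 such that 0 < |s + 6| < δ implies |2/s + 1/3| < ε.
|2/s + 1/3| = 2·|-6 − s|/(6·|s|) = 2|s + 6|/(6|s|).
Restrict δ ≤ 3. Then |s + 6| < 3 gives |s| > 3, so 6|s| > 18.
Then |2/s + 1/3| < 2|s + 6|/18, which is < ε when |s + 6| < 9ε.
Take δ = min(3, 9ε). Then 0 < |s + 6| < δ gives both |s + 6| < 3 and |s + 6| < 9ε, so |2/s + 1/3| < ε.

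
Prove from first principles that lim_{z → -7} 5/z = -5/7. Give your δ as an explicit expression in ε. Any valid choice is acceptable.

δ = min(7/2, (49/10)ε)

Let ε > 0. We seek δ > 0 such that 0 < |z + 7| < δ implies |5/z + 5/7| < ε.
|5/z + 5/7| = 5·|-7 − z|/(7·|z|) = 5|z + 7|/(7|z|).
Restrict δ ≤ 7/2. Then |z + 7| < 7/2 gives |z| > 7/2, so 7|z| > 49/2.
Then |5/z + 5/7| < 5|z + 7|/(49/2), which is < ε when |z + 7| < (49/10)ε.
Take δ = min(7/2, (49/10)ε). Then 0 < |z + 7| < δ gives both |z + 7| < 7/2 and |z + 7| < (49/10)ε, so |5/z + 5/7| < ε.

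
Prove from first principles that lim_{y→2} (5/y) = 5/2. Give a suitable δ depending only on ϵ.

Suppose ϵ > 0. We seek δ > 0 such that 0 < |y − 2| < δ implies |5/y − (5/2)| < ϵ.
|5/y − (5/2)| = 5·|2 − y|/(2·|y|) = 5|y − 2|/(2|y|).
Require δ ≤ 1 so that |y| > 2 − 1 = 1, hence 2|y| > 2.
Then |5/y − (5/2)| < 5|y − 2|/2, which is < ϵ when |y − 2| < (2/5)ϵ.
Take δ = min(1, (2/5)ϵ). Then 0 < |y − 2| < δ gives both |y − 2| < 1 and |y − 2| < (2/5)ϵ, so |5/y − (5/2)| < ϵ.

δ = min(1, (2/5)ϵ)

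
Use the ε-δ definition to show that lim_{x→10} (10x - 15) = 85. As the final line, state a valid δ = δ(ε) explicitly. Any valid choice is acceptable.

Suppose ε > 0. We need δ > 0 so that 0 < |x − 10| < δ implies |(10x - 15) − 85| < ε.
|(10x - 15) − 85| = |10x - 100| = 10|x − 10|.
Thus it suffices that |x − 10| < ε/10.
Choosing δ = ε/10 gives |(10x - 15) − 85| = 10|x − 10| < ε whenever |x − 10| < δ.

δ = ε/10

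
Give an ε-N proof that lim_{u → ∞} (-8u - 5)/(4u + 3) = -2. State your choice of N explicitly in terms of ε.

Fix ε > 0. We seek N > 0 such that u > N implies |(-8u - 5)/(4u + 3) + 2| < ε.
(-8u - 5)/(4u + 3) + 2 = (4(-8u - 5) − (-8)(4u + 3)) / (4(4u + 3)) = 4/(4(4u + 3)).
For u > 0 we have 4u + 3 > 4u, so |(-8u - 5)/(4u + 3) + 2| = 4/(4(4u + 3)) < 4/(4·4u) = (1/4)/u.
Thus |(-8u - 5)/(4u + 3) + 2| < ε whenever u > (1/4)/ε.
Take N = (1/4)/ε. If u > N then |(-8u - 5)/(4u + 3) + 2| < (1/4)/u < ε.

N = (1/4)/ε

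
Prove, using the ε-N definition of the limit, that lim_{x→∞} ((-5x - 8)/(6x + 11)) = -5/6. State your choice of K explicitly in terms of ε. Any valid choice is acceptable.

K = (7/36)/ε

Let ε > 0 be given. We seek K > 0 such that x > K implies |(-5x - 8)/(6x + 11) + 5/6| < ε.
(-5x - 8)/(6x + 11) + 5/6 = (6(-5x - 8) − (-5)(6x + 11)) / (6(6x + 11)) = 7/(6(6x + 11)).
For x > 0 we have 6x + 11 > 6x, so |(-5x - 8)/(6x + 11) + 5/6| = 7/(6(6x + 11)) < 7/(6·6x) = (7/36)/x.
Thus |(-5x - 8)/(6x + 11) + 5/6| < ε whenever x > (7/36)/ε.
Take K = (7/36)/ε. If x > K then |(-5x - 8)/(6x + 11) + 5/6| < (7/36)/x < ε.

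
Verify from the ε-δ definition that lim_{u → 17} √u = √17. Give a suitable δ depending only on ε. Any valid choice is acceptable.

δ = min(17, √17·ε)

Fix ε > 0. We want δ > 0 such that 0 < |u − 17| < δ implies |√u − √17| < ε.
Multiplying by the conjugate, |√u − √17| = |u − 17|/(√u + √17).
Restrict δ ≤ 17 so that |u − 17| < 17 forces u > 0, and then √u + √17 > √17.
Hence |√u − √17| < |u − 17|/√17, which is < ε once |u − 17| < √17·ε.
Take δ = min(17, √17·ε). If 0 < |u − 17| < δ then u > 0 and |√u − √17| < |u − 17|/√17 < ε.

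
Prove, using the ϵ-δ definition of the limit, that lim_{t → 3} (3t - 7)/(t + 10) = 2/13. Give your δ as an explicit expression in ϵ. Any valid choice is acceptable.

Let ϵ > 0 be given. We want δ > 0 with 0 < |t − 3| < δ ⇒ |(3t - 7)/(t + 10) − (2/13)| < ϵ.
Combining over a common denominator, (3t - 7)/(t + 10) − (2/13) = [(3t - 7)·13 − 2·(t + 10)] / [13·(t + 10)] = 37(t − 3) / (13(t + 10)).
So |(3t - 7)/(t + 10) − (2/13)| = 37|t − 3| / (13·|t + 10|).
Restrict δ ≤ 13/2. Then |t − 3| < 13/2 gives |t + 10| = |(t − 3) + 13| ≥ 13 − 13/2 = 13/2.
Hence |(3t - 7)/(t + 10) − (2/13)| < 37|t − 3|/(13·(13/2)) = (74/169)|t − 3|, which is < ϵ once |t − 3| < (169/74)ϵ.
Take δ = min(13/2, (169/74)ϵ). Then 0 < |t − 3| < δ forces both bounds, so |(3t - 7)/(t + 10) − (2/13)| < ϵ.

δ = min(13/2, (169/74)ϵ)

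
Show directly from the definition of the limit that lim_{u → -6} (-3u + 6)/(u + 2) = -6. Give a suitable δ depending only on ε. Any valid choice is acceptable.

Let ε > 0 be given. We want δ > 0 with 0 < |u + 6| < δ ⇒ |(-3u + 6)/(u + 2) + 6| < ε.
Combining over a common denominator, (-3u + 6)/(u + 2) + 6 = [(-3u + 6)·(-4) − 24·(u + 2)] / [(-4)·(u + 2)] = -12(u + 6) / ((-4)(u + 2)).
So |(-3u + 6)/(u + 2) + 6| = 12|u + 6| / (4·|u + 2|).
Require δ ≤ 2, so |u + 2| ≥ |-4| − |u + 6| > 4 − 2 = 2.
Hence |(-3u + 6)/(u + 2) + 6| < 12|u + 6|/(4·2) = (3/2)|u + 6|, which is < ε once |u + 6| < (2/3)ε.
Take δ = min(2, (2/3)ε). Then 0 < |u + 6| < δ forces both bounds, so |(-3u + 6)/(u + 2) + 6| < ε.

δ = min(2, (2/3)ε)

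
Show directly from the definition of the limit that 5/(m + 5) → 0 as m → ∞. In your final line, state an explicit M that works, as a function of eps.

Let eps > 0. For m ≥ 1, |5/(m + 5) − 0| = 5/(m + 5) ≤ 5/m.
We need 5/m < eps, i.e. m > 5/eps.
Take M = 5/eps. If m > M then |5/(m + 5)| ≤ 5/m < eps.

M = 5/eps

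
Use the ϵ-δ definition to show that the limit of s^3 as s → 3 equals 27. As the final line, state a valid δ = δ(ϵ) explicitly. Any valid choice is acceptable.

Let ϵ > 0 be given. We seek δ > 0 with 0 < |s − 3| < δ ⇒ |s^3 − 27| < ϵ.
Factor: s^3 − 27 = (s − 3)(s^2 + 3s + 9), so |s^3 − 27| = |s − 3|·|s^2 + 3s + 9|.
Restrict δ ≤ 1. Then |s − 3| < 1 gives |s| < 4, so by the triangle inequality |s^2 + 3s + 9| ≤ 4^2 + 3·4 + 9 = 37.
Hence |s^3 − 27| ≤ 37|s − 3|, which is < ϵ once |s − 3| < ϵ/37.
Take δ = min(1, ϵ/37). If 0 < |s − 3| < δ then both bounds hold and |s^3 − 27| ≤ 37|s − 3| < 37·(ϵ/37) = ϵ.

δ = min(1, ϵ/37)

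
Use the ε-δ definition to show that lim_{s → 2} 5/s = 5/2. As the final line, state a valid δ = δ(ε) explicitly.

δ = min(1, (2/5)ε)

Let ε > 0. We seek δ > 0 such that 0 < |s − 2| < δ implies |5/s − (5/2)| < ε.
|5/s − (5/2)| = 5·|2 − s|/(2·|s|) = 5|s − 2|/(2|s|).
Restrict δ ≤ 1. Then |s − 2| < 1 gives |s| > 1, so 2|s| > 2.
Then |5/s − (5/2)| < 5|s − 2|/2, which is < ε when |s − 2| < (2/5)ε.
Take δ = min(1, (2/5)ε). Then 0 < |s − 2| < δ gives both |s − 2| < 1 and |s − 2| < (2/5)ε, so |5/s − (5/2)| < ε.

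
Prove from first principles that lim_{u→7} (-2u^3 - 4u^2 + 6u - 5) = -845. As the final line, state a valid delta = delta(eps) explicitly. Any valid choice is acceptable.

delta = min(2, eps/444)

Let eps > 0 be given. We want delta > 0 such that 0 < |u − 7| < delta implies |(-2u^3 - 4u^2 + 6u - 5) + 845| < eps.
(-2u^3 - 4u^2 + 6u - 5) + 845 = -2u^3 - 4u^2 + 6u + 840 = (u − 7)(-2u^2 - 18u - 120).
So |(-2u^3 - 4u^2 + 6u - 5) + 845| = |u − 7|·|-2u^2 - 18u - 120|.
Assume first that |u − 7| < 2, so |u| < 9. Then |-2u^2 - 18u - 120| ≤ 2·9^2 + 18·9 + 120 = 444.
Hence |(-2u^3 - 4u^2 + 6u - 5) + 845| ≤ 444|u − 7| < eps provided |u − 7| < eps/444.
Take delta = min(2, eps/444). Then 0 < |u − 7| < delta gives both |u − 7| < 2 and |u − 7| < eps/444, so |(-2u^3 - 4u^2 + 6u - 5) + 845| < eps.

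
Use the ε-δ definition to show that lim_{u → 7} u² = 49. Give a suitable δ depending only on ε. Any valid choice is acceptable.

Fix ε > 0. We seek δ > 0 with 0 < |u − 7| < δ ⇒ |u² − 49| < ε.
Factor: u² − 49 = (u − 7)(u + 7), so |u² − 49| = |u − 7|·|u + 7|.
Impose δ ≤ 1 so that |u| < 8; then |u + 7| ≤ 15.
Hence |u² − 49| ≤ 15|u − 7|, which is < ε once |u − 7| < ε/15.
Take δ = min(1, ε/15). If 0 < |u − 7| < δ then both bounds hold and |u² − 49| ≤ 15|u − 7| < 15·(ε/15) = ε.

δ = min(1, ε/15)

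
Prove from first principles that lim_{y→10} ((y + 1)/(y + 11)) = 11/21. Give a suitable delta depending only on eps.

Let eps > 0 be given. We want delta > 0 with 0 < |y − 10| < delta ⇒ |(y + 1)/(y + 11) − (11/21)| < eps.
Combining over a common denominator, (y + 1)/(y + 11) − (11/21) = [(y + 1)·21 − 11·(y + 11)] / [21·(y + 11)] = 10(y − 10) / (21(y + 11)).
So |(y + 1)/(y + 11) − (11/21)| = 10|y − 10| / (21·|y + 11|).
Require delta ≤ 21/2, so |y + 11| ≥ |21| − |y − 10| > 21 − 21/2 = 21/2.
Hence |(y + 1)/(y + 11) − (11/21)| < 10|y − 10|/(21·(21/2)) = (20/441)|y − 10|, which is < eps once |y − 10| < (441/20)eps.
Take delta = min(21/2, (441/20)eps). Then 0 < |y − 10| < delta forces both bounds, so |(y + 1)/(y + 11) − (11/21)| < eps.

delta = min(21/2, (441/20)eps)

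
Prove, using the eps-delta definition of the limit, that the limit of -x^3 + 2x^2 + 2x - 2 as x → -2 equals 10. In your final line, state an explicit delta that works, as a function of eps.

Let eps > 0. We want delta > 0 such that 0 < |x + 2| < delta implies |(-x^3 + 2x^2 + 2x - 2) − 10| < eps.
(-x^3 + 2x^2 + 2x - 2) − 10 = -x^3 + 2x^2 + 2x - 12 = (x + 2)(-x^2 + 4x - 6).
So |(-x^3 + 2x^2 + 2x - 2) − 10| = |x + 2|·|-x^2 + 4x - 6|.
Require delta ≤ 2. Then |x + 2| < 2 gives |x| < 4, and by the triangle inequality |-x^2 + 4x - 6| ≤ 4^2 + 4·4 + 6 = 38.
Hence |(-x^3 + 2x^2 + 2x - 2) − 10| ≤ 38|x + 2| < eps provided |x + 2| < eps/38.
Take delta = min(2, eps/38). Then 0 < |x + 2| < delta gives both |x + 2| < 2 and |x + 2| < eps/38, so |(-x^3 + 2x^2 + 2x - 2) − 10| < eps.

delta = min(2, eps/38)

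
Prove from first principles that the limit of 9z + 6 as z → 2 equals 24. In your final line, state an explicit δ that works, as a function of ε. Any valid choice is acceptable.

δ = ε/9

Let ε > 0. We need δ > 0 so that 0 < |z − 2| < δ implies |(9z + 6) − 24| < ε.
Since (9z + 6) − 24 = 9(z − 2), we have |(9z + 6) − 24| = 9|z − 2|.
Thus it suffices that |z − 2| < ε/9.
Choosing δ = ε/9 gives |(9z + 6) − 24| = 9|z − 2| < ε whenever |z − 2| < δ.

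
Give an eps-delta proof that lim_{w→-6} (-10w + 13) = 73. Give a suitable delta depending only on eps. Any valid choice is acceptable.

Let eps > 0 be given. We need delta > 0 so that 0 < |w + 6| < delta implies |(-10w + 13) − 73| < eps.
|(-10w + 13) − 73| = |-10w - 60| = 10|w + 6|.
So 10|w + 6| < eps exactly when |w + 6| < eps/10.
Take delta = eps/10. If 0 < |w + 6| < delta then |(-10w + 13) − 73| = 10|w + 6| < 10·(eps/10) = eps.

delta = eps/10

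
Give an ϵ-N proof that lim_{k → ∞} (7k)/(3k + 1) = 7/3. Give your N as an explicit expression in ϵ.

N = (7/9)/ϵ

Let ϵ > 0. For k ≥ 1, |(7k)/(3k + 1) − (7/3)| = |-7|/(3(3k + 1)) = 7/(3(3k + 1)).
Since 3k + 1 ≥ 3k for k ≥ 1, this is ≤ 7/(3·3k) = (7/9)/k.
So |(7k)/(3k + 1) − (7/3)| < ϵ whenever k > (7/9)/ϵ.
Take N = (7/9)/ϵ. If k > N then |(7k)/(3k + 1) − (7/3)| ≤ (7/9)/k < ϵ.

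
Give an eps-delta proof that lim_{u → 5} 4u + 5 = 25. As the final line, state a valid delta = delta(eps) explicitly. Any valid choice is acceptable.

delta = eps/4

Let eps > 0 be given. We need delta > 0 so that 0 < |u − 5| < delta implies |(4u + 5) − 25| < eps.
Since (4u + 5) − 25 = 4(u − 5), we have |(4u + 5) − 25| = 4|u − 5|.
So 4|u − 5| < eps exactly when |u − 5| < eps/4.
Choosing delta = eps/4 gives |(4u + 5) − 25| = 4|u − 5| < eps whenever |u − 5| < delta.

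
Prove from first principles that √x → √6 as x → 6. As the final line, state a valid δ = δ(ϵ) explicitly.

Let ϵ > 0 be given. We want δ > 0 such that 0 < |x − 6| < δ implies |√x − √6| < ϵ.
Rationalise: √x − √6 = (x − 6)/(√x + √6), so |√x − √6| = |x − 6|/(√x + √6).
Restrict δ ≤ 6 so that |x − 6| < 6 forces x > 0, and then √x + √6 > √6.
Hence |√x − √6| < |x − 6|/√6, which is < ϵ once |x − 6| < √6·ϵ.
Take δ = min(6, √6·ϵ). If 0 < |x − 6| < δ then x > 0 and |√x − √6| < |x − 6|/√6 < ϵ.

δ = min(6, √6·ϵ)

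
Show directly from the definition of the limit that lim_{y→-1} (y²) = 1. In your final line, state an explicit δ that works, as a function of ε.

δ = min(1, ε/3)

Fix ε > 0. We seek δ > 0 with 0 < |y + 1| < δ ⇒ |y² − 1| < ε.
Factor: y² − 1 = (y + 1)(y - 1), so |y² − 1| = |y + 1|·|y - 1|.
Impose δ ≤ 1 so that |y| < 2; then |y - 1| ≤ 3.
Hence |y² − 1| ≤ 3|y + 1|, which is < ε once |y + 1| < ε/3.
Take δ = min(1, ε/3). If 0 < |y + 1| < δ then both bounds hold and |y² − 1| ≤ 3|y + 1| < 3·(ε/3) = ε.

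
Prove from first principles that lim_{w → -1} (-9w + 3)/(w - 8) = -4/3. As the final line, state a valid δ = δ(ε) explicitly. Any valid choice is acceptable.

δ = min(9/2, (27/46)ε)

Suppose ε > 0. We want δ > 0 with 0 < |w + 1| < δ ⇒ |(-9w + 3)/(w - 8) + 4/3| < ε.
Combining over a common denominator, (-9w + 3)/(w - 8) + 4/3 = [(-9w + 3)·(-9) − 12·(w - 8)] / [(-9)·(w - 8)] = 69(w + 1) / ((-9)(w - 8)).
So |(-9w + 3)/(w - 8) + 4/3| = 69|w + 1| / (9·|w − 8|).
Restrict δ ≤ 9/2. Then |w + 1| < 9/2 gives |w − 8| = |(w + 1) + (-9)| ≥ 9 − 9/2 = 9/2.
Hence |(-9w + 3)/(w - 8) + 4/3| < 69|w + 1|/(9·(9/2)) = (46/27)|w + 1|, which is < ε once |w + 1| < (27/46)ε.
Take δ = min(9/2, (27/46)ε). Then 0 < |w + 1| < δ forces both bounds, so |(-9w + 3)/(w - 8) + 4/3| < ε.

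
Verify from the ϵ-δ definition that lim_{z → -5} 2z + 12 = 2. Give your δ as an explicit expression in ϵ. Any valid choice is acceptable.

δ = ϵ/2

Let ϵ > 0 be given. We need δ > 0 so that 0 < |z + 5| < δ implies |(2z + 12) − 2| < ϵ.
|(2z + 12) − 2| = |2z + 10| = 2|z + 5|.
So 2|z + 5| < ϵ exactly when |z + 5| < ϵ/2.
Choosing δ = ϵ/2 gives |(2z + 12) − 2| = 2|z + 5| < ϵ whenever |z + 5| < δ.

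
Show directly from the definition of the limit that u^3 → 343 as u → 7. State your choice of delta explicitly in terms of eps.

delta = min(1, eps/169)

Let eps > 0. We seek delta > 0 with 0 < |u − 7| < delta ⇒ |u^3 − 343| < eps.
Factor: u^3 − 343 = (u − 7)(u^2 + 7u + 49), so |u^3 − 343| = |u − 7|·|u^2 + 7u + 49|.
Impose delta ≤ 1 so that |u| < 8; then |u^2 + 7u + 49| ≤ 169.
Hence |u^3 − 343| ≤ 169|u − 7|, which is < eps once |u − 7| < eps/169.
Take delta = min(1, eps/169). If 0 < |u − 7| < delta then both bounds hold and |u^3 − 343| ≤ 169|u − 7| < 169·(eps/169) = eps.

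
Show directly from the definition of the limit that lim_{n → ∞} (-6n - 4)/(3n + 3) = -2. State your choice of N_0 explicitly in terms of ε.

Let ε > 0 be given. For n ≥ 1, |(-6n - 4)/(3n + 3) + 2| = |6|/(3(3n + 3)) = 6/(3(3n + 3)).
Since 3n + 3 ≥ 3n for n ≥ 1, this is ≤ 6/(3·3n) = (2/3)/n.
So |(-6n - 4)/(3n + 3) + 2| < ε whenever n > (2/3)/ε.
Take N_0 = (2/3)/ε. If n > N_0 then |(-6n - 4)/(3n + 3) + 2| ≤ (2/3)/n < ε.

N_0 = (2/3)/ε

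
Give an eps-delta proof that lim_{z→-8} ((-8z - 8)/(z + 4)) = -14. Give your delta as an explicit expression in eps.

Suppose eps > 0. We want delta > 0 with 0 < |z + 8| < delta ⇒ |(-8z - 8)/(z + 4) + 14| < eps.
Combining over a common denominator, (-8z - 8)/(z + 4) + 14 = [(-8z - 8)·(-4) − 56·(z + 4)] / [(-4)·(z + 4)] = -24(z + 8) / ((-4)(z + 4)).
So |(-8z - 8)/(z + 4) + 14| = 24|z + 8| / (4·|z + 4|).
Restrict delta ≤ 2. Then |z + 8| < 2 gives |z + 4| = |(z + 8) + (-4)| ≥ 4 − 2 = 2.
Hence |(-8z - 8)/(z + 4) + 14| < 24|z + 8|/(4·2) = 3|z + 8|, which is < eps once |z + 8| < (1/3)eps.
Take delta = min(2, (1/3)eps). Then 0 < |z + 8| < delta forces both bounds, so |(-8z - 8)/(z + 4) + 14| < eps.

delta = min(2, (1/3)eps)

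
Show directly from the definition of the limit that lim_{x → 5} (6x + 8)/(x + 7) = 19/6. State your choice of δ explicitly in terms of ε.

Suppose ε > 0. We want δ > 0 with 0 < |x − 5| < δ ⇒ |(6x + 8)/(x + 7) − (19/6)| < ε.
Combining over a common denominator, (6x + 8)/(x + 7) − (19/6) = [(6x + 8)·12 − 38·(x + 7)] / [12·(x + 7)] = 34(x − 5) / (12(x + 7)).
So |(6x + 8)/(x + 7) − (19/6)| = 34|x − 5| / (12·|x + 7|).
Require δ ≤ 6, so |x + 7| ≥ |12| − |x − 5| > 12 − 6 = 6.
Hence |(6x + 8)/(x + 7) − (19/6)| < 34|x − 5|/(12·6) = (17/36)|x − 5|, which is < ε once |x − 5| < (36/17)ε.
Take δ = min(6, (36/17)ε). Then 0 < |x − 5| < δ forces both bounds, so |(6x + 8)/(x + 7) − (19/6)| < ε.

δ = min(6, (36/17)ε)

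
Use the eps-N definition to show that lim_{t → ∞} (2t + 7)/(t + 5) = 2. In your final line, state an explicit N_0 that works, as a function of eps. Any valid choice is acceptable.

N_0 = 3/eps

Suppose eps > 0. We seek N_0 > 0 such that t > N_0 implies |(2t + 7)/(t + 5) − 2| < eps.
(2t + 7)/(t + 5) − 2 = ((2t + 7) − 2(t + 5)) / ((t + 5)) = -3/((t + 5)).
For t > 0 we have t + 5 > t, so |(2t + 7)/(t + 5) − 2| = 3/((t + 5)) < 3/(t) = 3/t.
Thus |(2t + 7)/(t + 5) − 2| < eps whenever t > 3/eps.
Take N_0 = 3/eps. If t > N_0 then |(2t + 7)/(t + 5) − 2| < 3/t < eps.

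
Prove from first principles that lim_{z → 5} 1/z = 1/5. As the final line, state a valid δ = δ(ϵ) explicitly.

Let ϵ > 0. We seek δ > 0 such that 0 < |z − 5| < δ implies |1/z − (1/5)| < ϵ.
|1/z − (1/5)| = |5 − z|/(5·|z|) = |z − 5|/(5|z|).
Require δ ≤ 5/2 so that |z| > 5 − 5/2 = 5/2, hence 5|z| > 25/2.
Then |1/z − (1/5)| < |z − 5|/(25/2), which is < ϵ when |z − 5| < (25/2)ϵ.
Take δ = min(5/2, (25/2)ϵ). Then 0 < |z − 5| < δ gives both |z − 5| < 5/2 and |z − 5| < (25/2)ϵ, so |1/z − (1/5)| < ϵ.

δ = min(5/2, (25/2)ϵ)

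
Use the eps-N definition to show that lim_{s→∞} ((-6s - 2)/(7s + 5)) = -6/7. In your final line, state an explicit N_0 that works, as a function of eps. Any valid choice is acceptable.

Let eps > 0. We seek N_0 > 0 such that s > N_0 implies |(-6s - 2)/(7s + 5) + 6/7| < eps.
(-6s - 2)/(7s + 5) + 6/7 = (7(-6s - 2) − (-6)(7s + 5)) / (7(7s + 5)) = 16/(7(7s + 5)).
For s > 0 we have 7s + 5 > 7s, so |(-6s - 2)/(7s + 5) + 6/7| = 16/(7(7s + 5)) < 16/(7·7s) = (16/49)/s.
Thus |(-6s - 2)/(7s + 5) + 6/7| < eps whenever s > (16/49)/eps.
Take N_0 = (16/49)/eps. If s > N_0 then |(-6s - 2)/(7s + 5) + 6/7| < (16/49)/s < eps.

N_0 = (16/49)/eps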